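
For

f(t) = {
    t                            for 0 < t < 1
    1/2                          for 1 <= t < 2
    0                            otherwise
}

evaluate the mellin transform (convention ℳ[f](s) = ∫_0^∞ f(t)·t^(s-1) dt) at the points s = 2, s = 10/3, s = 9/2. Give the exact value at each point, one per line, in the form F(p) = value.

F(2) = 13/12
F(10/3) = 21/260 + 6*2**(1/3)/5
F(9/2) = 7/99 + 16*sqrt(2)/9

split f at 1: ℳ[f](s) collects 2 kernel integrals
piece [0, 1): integrate t against the kernel
segment 1 to 2 holds 1/2; add its integral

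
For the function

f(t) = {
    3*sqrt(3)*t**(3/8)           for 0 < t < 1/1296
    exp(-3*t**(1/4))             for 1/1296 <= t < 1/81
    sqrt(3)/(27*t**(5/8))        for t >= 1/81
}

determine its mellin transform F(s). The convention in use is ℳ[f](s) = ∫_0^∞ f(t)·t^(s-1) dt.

2*(2*2**(4*s)*(8*s - 5)*(8*s + 3)*uppergamma(4*s, 1/2) - 2*2**(4*s)*(8*s - 5)*(8*s + 3)*uppergamma(4*s, 1) - 4*2**(4*s)*(8*s + 3) + sqrt(2)*(8*s - 5))/(1296**s*(8*s - 5)*(8*s + 3))
  -3/8 < Re(s) < 5/8

invert the power substitution to get 3*sqrt(3)*t**(3/4) on [0, 1/36); exp(-3*sqrt(t)) on [1/36, 1/9); sqrt(3)/(27*t**(5/4)) on [1/9, ∞)
reversing the power substitution: 3*sqrt(3)*t**(3/2) on [0, 1/6); exp(-3*t) on [1/6, 1/3); sqrt(3)/(27*t**(5/2)) on [1/3, ∞)
undo the common scale on t: t**(3/2) on [0, 1/2); exp(-t) on [1/2, 1); t**(-5/2) on [1, ∞)
the 3 pieces separated at 1/1296, 1/81 each add one integral
segment 0 to 1/1296 holds 3*sqrt(3)*t**(3/8); add its integral
∫ over [1/1296, 1/81) of exp(-3*t**(1/4))·t^(s-1) joins the sum
for t in [1/81, ∞): the term is ∫ sqrt(3)/(27*t**(5/8))·t^(s-1)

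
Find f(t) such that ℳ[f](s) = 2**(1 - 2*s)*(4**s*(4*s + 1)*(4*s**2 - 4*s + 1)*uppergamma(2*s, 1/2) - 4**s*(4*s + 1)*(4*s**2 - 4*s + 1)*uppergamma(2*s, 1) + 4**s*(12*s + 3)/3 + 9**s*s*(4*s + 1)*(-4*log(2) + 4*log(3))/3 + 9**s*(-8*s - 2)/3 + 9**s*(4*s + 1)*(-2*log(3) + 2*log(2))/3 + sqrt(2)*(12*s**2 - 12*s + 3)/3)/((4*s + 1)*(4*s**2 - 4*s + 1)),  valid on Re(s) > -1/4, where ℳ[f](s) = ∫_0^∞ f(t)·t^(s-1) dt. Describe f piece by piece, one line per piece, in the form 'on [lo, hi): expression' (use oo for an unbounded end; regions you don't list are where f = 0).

on [0, 1/4): t**(1/4)
on [1/4, 1): exp(-sqrt(t))
on [1, 9/4): log(sqrt(t))/sqrt(t)

reversing the power substitution: sqrt(t) on [0, 1/2); exp(-t) on [1/2, 1); log(t)/t on [1, 3/2)
along the cuts 1/4, 1, ℳ[f](s) splits into 3 integrals
the [0, 1/4) slice contributes ∫ t**(1/4)·t^(s-1) dt
∫ over [1/4, 1) of exp(-sqrt(t))·t^(s-1) joins the sum
segment [1, 9/4) carries log(sqrt(t))/sqrt(t); integrate it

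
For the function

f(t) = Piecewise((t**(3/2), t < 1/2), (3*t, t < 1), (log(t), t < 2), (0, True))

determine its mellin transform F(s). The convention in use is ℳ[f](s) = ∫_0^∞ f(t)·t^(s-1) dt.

(-2*2**(2*s)*(s + 1)*(2*s + 3) + 6*2**s*s**2*(2*s + 3) + 2*2**s*(s + 1)*(2*s + 3) + 4**s*s*(s + 1)*(2*s + 3)*log(4) + sqrt(2)*s**2*(s + 1) - 3*s**2*(2*s + 3))/(2*2**s*s**2*(s + 1)*(2*s + 3))
  Re(s) > -3/2

breakpoints 1/2, 1: one integral from each of the 3 segments
segment [0, 1/2) carries t**(3/2); integrate it
[1/2, 1) adds the kernel integral of 3*t
∫ over [1, 2) of log(t)·t^(s-1) joins the sum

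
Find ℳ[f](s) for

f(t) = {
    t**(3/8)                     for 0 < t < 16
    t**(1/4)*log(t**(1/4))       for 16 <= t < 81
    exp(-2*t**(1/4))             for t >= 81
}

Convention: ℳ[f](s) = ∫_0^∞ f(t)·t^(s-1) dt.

the power substitution comes off first: t**(3/4) on [0, 4); sqrt(t)*log(sqrt(t)) on [4, 9); exp(-2*sqrt(t)) on [9, ∞)
remove the power substitution first: t**(3/2) on [0, 2); t*log(t) on [2, 3); exp(-2*t) on [3, ∞)
breakpoints 16, 81: one integral from each of the 3 segments
segment [0, 16) carries t**(3/8); integrate it
segment 16 to 81 holds t**(1/4)*log(t**(1/4)); add its integral
the [81, ∞) slice contributes ∫ exp(-2*t**(1/4))·t^(s-1) dt

4*(12*104976**s*s*(8*s + 3)*log(3) - 3*104976**s*(8*s + 3) + 3*104976**s*(8*s + 3)*log(3) - 8*20736**s*s*(8*s + 3)*log(2) - 2*20736**s*(8*s + 3)*log(2) + 2*20736**s*(8*s + 3) + 4*sqrt(2)*20736**s*(16*s**2 + 8*s + 1) + 81**s*(8*s + 3)*(16*s**2 + 8*s + 1)*uppergamma(4*s, 6))/(1296**s*(8*s + 3)*(16*s**2 + 8*s + 1))
  Re(s) > -3/8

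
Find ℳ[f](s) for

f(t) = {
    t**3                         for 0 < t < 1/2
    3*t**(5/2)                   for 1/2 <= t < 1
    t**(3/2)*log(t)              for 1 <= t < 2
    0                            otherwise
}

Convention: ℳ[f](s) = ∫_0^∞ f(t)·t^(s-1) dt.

the shared t-power comes off first: t**(5/2) on [0, 1/2); 3*t**2 on [1/2, 1); t*log(t) on [1, 2)
undo the shared t-power: t**(3/2) on [0, 1/2); 3*t on [1/2, 1); log(t) on [1, 2)
f breaks at 1/2, 1 into 3 integrals to sum
∫ over [0, 1/2) of t**3·t^(s-1) joins the sum
piece [1/2, 1): integrate 3*t**(5/2) against the kernel
between 1 and 2 the integrand is t**(3/2)*log(t)·t^(s-1)

2**(-s - 7/2)*(2**(s + 9/2)*(2*s + 3)**2*(3*s + 9) + 2**(s + 11/2)*(s + 3)*(2*s + 5) - 2**(2*s + 7)*(s + 3)*(2*s + 5) + 64*4**s*(s + 3)*(2*s + 3)*(2*s + 5)*log(2) + (-12*s - 36)*(2*s + 3)**2 + sqrt(2)*(2*s + 3)**2*(2*s + 5))/((s + 3)*(2*s + 3)**2*(2*s + 5))
  Re(s) > -3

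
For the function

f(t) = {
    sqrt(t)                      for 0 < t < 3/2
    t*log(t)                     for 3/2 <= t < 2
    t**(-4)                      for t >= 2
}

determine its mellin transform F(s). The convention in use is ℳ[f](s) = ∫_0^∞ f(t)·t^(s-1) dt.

summing 3 kernel integrals split by 3/2, 2 yields ℳ[f](s)
on [0, 3/2) integrate f = sqrt(t) against the kernel
for t in [3/2, 2): the term is ∫ t*log(t)·t^(s-1)
over [2, ∞), the kernel integral of t**(-4) enters the sum

(-32*2**(2*s)*(s - 4)*(2*s + 1) + 3**s*s*(s - 4)*(2*s + 1)*(-24*log(3) + 24*log(2)) + 3**s*(s - 4)*(2*s + 1)*(-24*log(3) + 24*log(2)) + 24*3**s*(s - 4)*(2*s + 1) + 16*3**s*sqrt(6)*(s - 4)*(s**2 + 2*s + 1) + 32*4**s*s*(s - 4)*(2*s + 1)*log(2) + 32*4**s*(s - 4)*(2*s + 1)*log(2) - 4**s*(2*s + 1)*(s**2 + 2*s + 1))/(16*2**s*(s - 4)*(2*s + 1)*(s**2 + 2*s + 1))
  -1/2 < Re(s) < 4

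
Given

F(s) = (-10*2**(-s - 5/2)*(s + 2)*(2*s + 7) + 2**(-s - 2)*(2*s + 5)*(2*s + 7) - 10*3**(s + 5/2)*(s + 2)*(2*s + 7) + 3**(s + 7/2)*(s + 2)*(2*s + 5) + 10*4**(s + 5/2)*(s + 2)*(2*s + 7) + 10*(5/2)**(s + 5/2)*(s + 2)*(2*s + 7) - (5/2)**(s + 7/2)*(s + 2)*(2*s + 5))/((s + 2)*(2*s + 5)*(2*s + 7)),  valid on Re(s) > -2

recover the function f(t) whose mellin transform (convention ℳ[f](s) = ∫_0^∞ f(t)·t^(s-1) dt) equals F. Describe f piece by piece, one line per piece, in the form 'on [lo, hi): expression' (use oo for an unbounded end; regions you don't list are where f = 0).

on [0, 1/2): t**2
on [1/2, 5/2): 5*t**(5/2)
on [5/2, 3): t**(7/2)/2
on [3, 4): 5*t**(5/2)

f breaks at 1/2, 5/2, 3 into 4 integrals to sum
segment [0, 1/2) carries t**2; integrate it
between 1/2 and 5/2 the integrand is 5*t**(5/2)·t^(s-1)
on [5/2, 3): add ∫ t**(7/2)/2·t^(s-1) dt
piece [3, 4): integrate 5*t**(5/2) against the kernel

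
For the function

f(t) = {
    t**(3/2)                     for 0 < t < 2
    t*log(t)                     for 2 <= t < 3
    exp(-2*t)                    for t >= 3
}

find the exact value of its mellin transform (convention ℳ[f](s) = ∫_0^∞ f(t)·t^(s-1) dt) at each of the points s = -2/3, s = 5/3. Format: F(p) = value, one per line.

f breaks at 2, 3 into 3 integrals to sum
∫ over [0, 2) of t**(3/2)·t^(s-1) joins the sum
∫ t*log(t)·t^(s-1) over [2, 3)
for t in [3, ∞): the term is ∫ exp(-2*t)·t^(s-1)

F(-2/3) = -9*3**(1/3) + 2**(2/3)*uppergamma(-2/3, 6) + log(3**(3*3**(1/3))/2**(3*2**(1/3))) + 6*2**(5/6)/5 + 9*2**(1/3)
F(5/3) = -81*3**(2/3)/64 - 3*2**(2/3)*log(2)/2 + 2**(1/3)*uppergamma(5/3, 6)/4 + 9*2**(2/3)/16 + 48*2**(1/6)/19 + 27*3**(2/3)*log(3)/8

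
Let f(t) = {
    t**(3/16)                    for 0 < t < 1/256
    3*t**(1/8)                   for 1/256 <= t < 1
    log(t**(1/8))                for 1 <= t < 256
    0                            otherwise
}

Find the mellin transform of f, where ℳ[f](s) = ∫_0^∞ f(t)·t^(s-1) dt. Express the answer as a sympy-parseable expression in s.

undo the power substitution: t**(3/8) on [0, 1/16); 3*t**(1/4) on [1/16, 1); log(t**(1/4)) on [1, 16)
reversing the power substitution: t**(3/4) on [0, 1/4); 3*sqrt(t) on [1/4, 1); log(sqrt(t)) on [1, 4)
back out the power substitution: t**(3/2) on [0, 1/2); 3*t on [1/2, 1); log(t) on [1, 2)
f breaks at 1/256, 1 into 3 integrals to sum
[0, 1/256) adds the kernel integral of t**(3/16)
∫ over [1/256, 1) of 3*t**(1/8)·t^(s-1) joins the sum
on [1, 256): add ∫ log(t**(1/8))·t^(s-1) dt

2**(-8*s - 3)*(2**(8*s + 6)*s**2*(48*s + 9) + 256**s*(8*s + 1)*(16*s + 3) + 8*65536**s*s*(8*s + 1)*(16*s + 3)*log(2) - 65536**s*(8*s + 1)*(16*s + 3) + s**2*(-1536*s - 288) + sqrt(2)*s**2*(256*s + 32))/(s**2*(8*s + 1)*(16*s + 3))
  Re(s) > -3/16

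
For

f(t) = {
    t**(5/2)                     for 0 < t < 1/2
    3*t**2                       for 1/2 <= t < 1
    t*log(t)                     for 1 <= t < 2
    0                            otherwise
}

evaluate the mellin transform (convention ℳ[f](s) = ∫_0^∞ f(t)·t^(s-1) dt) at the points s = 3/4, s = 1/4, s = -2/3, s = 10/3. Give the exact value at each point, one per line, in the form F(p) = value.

F(3/4) = -1615*2**(3/4)/2548 - 3*2**(1/4)/22 + 8*2**(3/4)*log(2)/7 + 764/539
F(1/4) = -679*2**(1/4)/550 - 2**(3/4)/6 + 8*2**(1/4)*log(2)/5 + 148/75
F(-2/3) = -9*2**(1/3) - 9*2**(2/3)/16 + 3*2**(1/6)/22 + 3*2**(1/3)*log(2) + 45/4
F(10/3) = -144*2**(1/3)/169 - 9*2**(2/3)/1024 + 3*2**(1/6)/1120 + 1665/2704 + 48*2**(1/3)*log(2)/13

peel off the shared t-power: t**(3/2) on [0, 1/2); 3*t on [1/2, 1); log(t) on [1, 2)
summing 3 kernel integrals split by 1/2, 1 yields ℳ[f](s)
segment [0, 1/2) carries t**(5/2); integrate it
[1/2, 1) adds the kernel integral of 3*t**2
on [1, 2): add ∫ t*log(t)·t^(s-1) dt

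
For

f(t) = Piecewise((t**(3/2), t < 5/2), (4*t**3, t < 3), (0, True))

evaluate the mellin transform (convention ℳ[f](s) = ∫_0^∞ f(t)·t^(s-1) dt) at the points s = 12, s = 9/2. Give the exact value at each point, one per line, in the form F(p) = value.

f breaks at 5/2 into 2 integrals to sum
piece [0, 5/2): integrate t**(3/2) against the kernel
∫ 4*t**3·t^(s-1) over [5/2, 3)

F(12) = 1220703125*sqrt(10)/221184 + 439667406451/122880
F(9/2) = -15625*sqrt(10)/96 + 15625/384 + 5832*sqrt(3)/5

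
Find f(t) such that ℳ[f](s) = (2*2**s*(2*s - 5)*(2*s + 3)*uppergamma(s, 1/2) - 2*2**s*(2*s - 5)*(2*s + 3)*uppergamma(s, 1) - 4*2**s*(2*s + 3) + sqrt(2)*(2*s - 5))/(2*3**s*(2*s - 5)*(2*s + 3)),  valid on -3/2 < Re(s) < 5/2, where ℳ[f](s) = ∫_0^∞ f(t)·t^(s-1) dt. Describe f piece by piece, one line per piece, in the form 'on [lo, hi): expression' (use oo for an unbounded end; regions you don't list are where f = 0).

on [0, 1/3): 3*sqrt(6)*t**(3/2)/4
on [1/3, 2/3): exp(-3*t/2)
on [2/3, oo): 4*sqrt(6)/(27*t**(5/2))

undo the common scale on t: t**(3/2) on [0, 1/2); exp(-t) on [1/2, 1); t**(-5/2) on [1, ∞)
decompose at 1/3, 2/3; ℳ[f](s) sums the 3 pieces' integrals
[0, 1/3) adds the kernel integral of 3*sqrt(6)*t**(3/2)/4
segment [1/3, 2/3) carries exp(-3*t/2); integrate it
∫ 4*sqrt(6)/(27*t**(5/2))·t^(s-1) over [2/3, ∞)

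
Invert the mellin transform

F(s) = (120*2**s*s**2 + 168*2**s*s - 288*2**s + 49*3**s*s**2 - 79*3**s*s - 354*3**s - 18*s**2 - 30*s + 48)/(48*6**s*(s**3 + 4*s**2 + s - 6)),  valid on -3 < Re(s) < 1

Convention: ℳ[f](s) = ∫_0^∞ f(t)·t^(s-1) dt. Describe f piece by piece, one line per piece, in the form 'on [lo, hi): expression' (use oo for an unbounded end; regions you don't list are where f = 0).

on [0, 1/6): 27*t**3
on [1/6, 1/3): 9*t**2*(6*t + 1)
on [1/3, 1/2): 27*t**3/2
on [1/2, oo): 1/(3*t)

strip the common scale on t: t**3 on [0, 1/2); t**2*(2*t + 1) on [1/2, 1); t**3/2 on [1, 3/2); …
undo the shared t-power: t on [0, 1/2); 2*t + 1 on [1/2, 1); t/2 on [1, 3/2); …
integrate the 4 segments split at 1/6, 1/3, 1/2, then add the results
segment [0, 1/6) carries 27*t**3; integrate it
[1/6, 1/3) adds the kernel integral of 9*t**2*(6*t + 1)
over [1/3, 1/2), the kernel integral of 27*t**3/2 enters the sum
[1/2, ∞) adds the kernel integral of 1/(3*t)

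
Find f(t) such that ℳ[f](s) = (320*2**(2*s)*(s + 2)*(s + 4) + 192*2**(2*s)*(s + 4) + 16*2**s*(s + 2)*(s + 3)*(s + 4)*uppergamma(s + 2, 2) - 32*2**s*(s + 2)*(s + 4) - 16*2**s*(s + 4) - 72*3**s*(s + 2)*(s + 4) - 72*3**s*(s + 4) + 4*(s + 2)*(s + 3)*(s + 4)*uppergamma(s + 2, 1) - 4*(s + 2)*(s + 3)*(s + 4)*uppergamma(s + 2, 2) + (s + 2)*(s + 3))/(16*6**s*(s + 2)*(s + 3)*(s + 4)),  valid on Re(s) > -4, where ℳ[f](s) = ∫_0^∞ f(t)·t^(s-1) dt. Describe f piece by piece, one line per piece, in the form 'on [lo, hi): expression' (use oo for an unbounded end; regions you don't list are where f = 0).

back out the common scale on t: t**4 on [0, 1/2); t**2*exp(-2*t) on [1/2, 1); t**2*(t + 1) on [1, 3/2); …
invert the shared t-power to get t**2 on [0, 1/2); exp(-2*t) on [1/2, 1); t + 1 on [1, 3/2); …
along the cuts 1/6, 1/3, 1/2, 2/3, ℳ[f](s) splits into 5 integrals
between 0 and 1/6 the integrand is 81*t**4·t^(s-1)
between 1/6 and 1/3 the integrand is 9*t**2*exp(-6*t)·t^(s-1)
the [1/3, 1/2) slice contributes ∫ 9*t**2*(3*t + 1)·t^(s-1) dt
piece [1/2, 2/3): integrate 9*t**2*(3*t + 3) against the kernel
∫ over [2/3, ∞) of 9*t**2*exp(-3*t)·t^(s-1) joins the sum

on [0, 1/6): 81*t**4
on [1/6, 1/3): 9*t**2*exp(-6*t)
on [1/3, 1/2): 9*t**2*(3*t + 1)
on [1/2, 2/3): 9*t**2*(3*t + 3)
on [2/3, oo): 9*t**2*exp(-3*t)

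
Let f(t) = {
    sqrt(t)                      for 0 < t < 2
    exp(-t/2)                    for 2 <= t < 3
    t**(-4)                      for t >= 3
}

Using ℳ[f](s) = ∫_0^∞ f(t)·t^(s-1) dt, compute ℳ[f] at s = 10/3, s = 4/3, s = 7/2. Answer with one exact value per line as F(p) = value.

cuts at 2, 3: linearity sums the 3 kernel integrals
on [0, 2) integrate f = sqrt(t) against the kernel
segment [2, 3) carries exp(-t/2); integrate it
between 3 and ∞ the integrand is t**(-4)·t^(s-1)

F(10/3) = -8*2**(1/3)*uppergamma(10/3, 3/2) + 3**(1/3)/2 + 48*2**(5/6)/23 + 8*2**(1/3)*uppergamma(10/3, 1)
F(4/3) = -2*2**(1/3)*uppergamma(4/3, 3/2) + 3**(1/3)/72 + 2*2**(1/3)*uppergamma(4/3, 1) + 12*2**(5/6)/11
F(7/2) = -78*sqrt(3)*exp(-3/2) - 15*sqrt(2)*sqrt(pi)*erfc(sqrt(6)/2) + 2*sqrt(3)/3 + 4 + 15*sqrt(2)*sqrt(pi)*erfc(1) + 58*sqrt(2)*exp(-1)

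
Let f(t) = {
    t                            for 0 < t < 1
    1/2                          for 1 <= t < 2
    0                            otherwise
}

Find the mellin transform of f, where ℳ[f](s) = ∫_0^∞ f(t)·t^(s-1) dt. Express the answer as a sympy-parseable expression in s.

(2**s*(s + 1) + s - 1)/(2*s*(s + 1))
  Re(s) > -1

linearity at 1 turns ℳ[f](s) into 2 summed integrals
∫ over [0, 1) of t·t^(s-1) joins the sum
∫ over [1, 2) of 1/2·t^(s-1) joins the sum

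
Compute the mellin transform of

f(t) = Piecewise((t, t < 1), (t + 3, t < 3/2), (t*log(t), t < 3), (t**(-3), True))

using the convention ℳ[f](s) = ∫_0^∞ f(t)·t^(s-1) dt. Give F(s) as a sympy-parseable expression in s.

(-162*2**s*s*(s - 3)*(s**2 + 2*s + 1) - 162*2**s*(s - 3)*(s**2 + 2*s + 1) - 81*3**s*s**2*(s - 3)*(s + 1)*log(3) + 81*3**s*s**2*(s - 3)*(s + 1)*log(2) - 81*3**s*s*(s - 3)*(s + 1)*log(3) + 81*3**s*s*(s - 3)*(s + 1)*log(2) + 81*3**s*s*(s - 3)*(s + 1) + 243*3**s*s*(s - 3)*(s**2 + 2*s + 1) + 162*3**s*(s - 3)*(s**2 + 2*s + 1) + 162*6**s*s**2*(s - 3)*(s + 1)*log(3) - 162*6**s*s*(s - 3)*(s + 1) + 162*6**s*s*(s - 3)*(s + 1)*log(3) - 2*6**s*s*(s + 1)*(s**2 + 2*s + 1))/(54*2**s*s*(s - 3)*(s + 1)*(s**2 + 2*s + 1))
  -1 < Re(s) < 3

decompose at 1, 3/2, 3; ℳ[f](s) sums the 4 pieces' integrals
the [0, 1) slice contributes ∫ t·t^(s-1) dt
for t in [1, 3/2): the term is ∫ (t + 3)·t^(s-1)
segment [3/2, 3) carries t*log(t); integrate it
on [3, ∞) integrate f = t**(-3) against the kernel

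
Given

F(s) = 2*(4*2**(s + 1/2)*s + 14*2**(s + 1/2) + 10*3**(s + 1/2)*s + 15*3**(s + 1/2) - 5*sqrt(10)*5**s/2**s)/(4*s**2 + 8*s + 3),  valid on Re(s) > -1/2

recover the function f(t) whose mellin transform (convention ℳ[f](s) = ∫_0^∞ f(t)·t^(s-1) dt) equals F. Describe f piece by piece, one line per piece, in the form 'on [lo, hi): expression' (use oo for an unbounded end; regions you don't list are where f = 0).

on [0, 2): 6*sqrt(t)
on [2, 5/2): 2*t**(3/2)
on [5/2, 3): 5*sqrt(t)

along the cuts 2, 5/2, ℳ[f](s) splits into 3 integrals
between 0 and 2 the integrand is 6*sqrt(t)·t^(s-1)
piece [2, 5/2): integrate 2*t**(3/2) against the kernel
∫ over [5/2, 3) of 5*sqrt(t)·t^(s-1) joins the sum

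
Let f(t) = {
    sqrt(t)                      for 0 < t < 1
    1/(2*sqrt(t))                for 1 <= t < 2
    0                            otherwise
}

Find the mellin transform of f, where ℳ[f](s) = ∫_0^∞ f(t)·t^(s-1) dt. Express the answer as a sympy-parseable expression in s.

strip the shared t-power: 1 on [0, 1); 1/(2*t) on [1, 2)
remove the shared t-power first: t on [0, 1); 1/2 on [1, 2)
summing 2 kernel integrals split by 1 yields ℳ[f](s)
segment [0, 1) carries sqrt(t); integrate it
the [1, 2) slice contributes ∫ 1/(2*sqrt(t))·t^(s-1) dt

(2**(s + 1/2)*(2*s + 1) + 4*s - 6)/(2*(2*s - 1)*(2*s + 1))
  Re(s) > -1/2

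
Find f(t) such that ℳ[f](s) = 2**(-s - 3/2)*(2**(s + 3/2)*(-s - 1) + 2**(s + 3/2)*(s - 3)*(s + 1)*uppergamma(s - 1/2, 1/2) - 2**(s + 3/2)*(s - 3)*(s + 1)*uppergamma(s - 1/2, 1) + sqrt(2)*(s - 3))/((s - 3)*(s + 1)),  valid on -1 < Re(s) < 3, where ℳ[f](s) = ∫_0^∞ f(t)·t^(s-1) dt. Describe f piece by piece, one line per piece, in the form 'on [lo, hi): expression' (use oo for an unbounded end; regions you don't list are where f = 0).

undo the shared t-power: t**2 on [0, 1/2); sqrt(t)*exp(-t) on [1/2, 1); t**(-2) on [1, ∞)
strip the shared t-power: t**(3/2) on [0, 1/2); exp(-t) on [1/2, 1); t**(-5/2) on [1, ∞)
decompose at 1/2, 1; ℳ[f](s) sums the 3 pieces' integrals
∫ over [0, 1/2) of t·t^(s-1) joins the sum
between 1/2 and 1 the integrand is exp(-t)/sqrt(t)·t^(s-1)
on [1, ∞): add ∫ t**(-3)·t^(s-1) dt

on [0, 1/2): t
on [1/2, 1): exp(-t)/sqrt(t)
on [1, oo): t**(-3)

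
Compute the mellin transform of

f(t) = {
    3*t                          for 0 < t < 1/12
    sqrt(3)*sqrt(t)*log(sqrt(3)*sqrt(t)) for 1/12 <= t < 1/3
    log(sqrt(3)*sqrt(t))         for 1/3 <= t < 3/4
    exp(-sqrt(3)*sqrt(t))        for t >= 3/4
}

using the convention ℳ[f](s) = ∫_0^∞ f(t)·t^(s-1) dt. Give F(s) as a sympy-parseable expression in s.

(8*2**(2*s)*s**2*(s + 1)*(4*s**2 + 4*s + 1)*uppergamma(2*s, 3/2) - 8*2**(2*s)*s**2*(s + 1) + 2*2**(2*s)*(s + 1)*(4*s**2 + 4*s + 1) + 9**s*s*(s + 1)*(-4*log(2) + 4*log(3))*(4*s**2 + 4*s + 1) - 2*9**s*(s + 1)*(4*s**2 + 4*s + 1) + 8*s**3*(s + 1)*log(2) + 4*s**2*(s + 1)*log(2) + 4*s**2*(s + 1) + s**2*(4*s**2 + 4*s + 1))/(4*12**s*s**2*(s + 1)*(4*s**2 + 4*s + 1))
  Re(s) > -1

the common scale on t comes off first: t on [0, 1/4); sqrt(t)*log(sqrt(t)) on [1/4, 1); log(sqrt(t)) on [1, 9/4); …
peel off the power substitution: t**2 on [0, 1/2); t*log(t) on [1/2, 1); log(t) on [1, 3/2); …
f breaks at 1/12, 1/3, 3/4 into 4 integrals to sum
piece [0, 1/12): integrate 3*t against the kernel
over [1/12, 1/3), the kernel integral of sqrt(3)*sqrt(t)*log(sqrt(3)*sqrt(t)) enters the sum
∫ log(sqrt(3)*sqrt(t))·t^(s-1) over [1/3, 3/4)
∫ over [3/4, ∞) of exp(-sqrt(3)*sqrt(t))·t^(s-1) joins the sum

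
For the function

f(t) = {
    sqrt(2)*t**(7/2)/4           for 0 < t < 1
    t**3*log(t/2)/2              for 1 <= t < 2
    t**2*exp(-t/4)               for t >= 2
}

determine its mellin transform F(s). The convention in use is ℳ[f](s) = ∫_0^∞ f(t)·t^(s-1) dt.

(32*2**(2*s)*(2*s + 7)*(2*s + (s + 2)**2 + 5)*uppergamma(s + 2, 1/2) - 8*2**s*(2*s + 7) + 2*s + (s + 2)*(2*s + 7)*log(2) + (2*s + 7)*log(2) + sqrt(2)*(2*s + (s + 2)**2 + 5) + 7)/(2*(2*s + 7)*(2*s + (s + 2)**2 + 5))
  Re(s) > -7/2

remove the shared t-power first: sqrt(2)*t**(3/2)/4 on [0, 1); t*log(t/2)/2 on [1, 2); exp(-t/4) on [2, ∞)
back out the common scale on t: t**(3/2) on [0, 1/2); t*log(t) on [1/2, 1); exp(-t/2) on [1, ∞)
linearity at 1, 2 turns ℳ[f](s) into 3 summed integrals
∫ sqrt(2)*t**(7/2)/4·t^(s-1) over [0, 1)
∫ over [1, 2) of t**3*log(t/2)/2·t^(s-1) joins the sum
for t in [2, ∞): the term is ∫ t**2*exp(-t/4)·t^(s-1)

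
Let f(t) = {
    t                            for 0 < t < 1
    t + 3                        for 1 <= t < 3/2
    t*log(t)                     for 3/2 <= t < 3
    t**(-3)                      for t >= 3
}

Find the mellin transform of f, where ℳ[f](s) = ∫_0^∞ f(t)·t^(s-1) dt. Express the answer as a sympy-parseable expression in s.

decompose at 1, 3/2, 3; ℳ[f](s) sums the 4 pieces' integrals
∫ t·t^(s-1) over [0, 1)
over [1, 3/2), the kernel integral of (t + 3) enters the sum
for t in [3/2, 3): the term is ∫ t*log(t)·t^(s-1)
segment [3, ∞) carries t**(-3); integrate it

(-162*2**s*s*(s - 3)*(s**2 + 2*s + 1) - 162*2**s*(s - 3)*(s**2 + 2*s + 1) - 81*3**s*s**2*(s - 3)*(s + 1)*log(3) + 81*3**s*s**2*(s - 3)*(s + 1)*log(2) - 81*3**s*s*(s - 3)*(s + 1)*log(3) + 81*3**s*s*(s - 3)*(s + 1)*log(2) + 81*3**s*s*(s - 3)*(s + 1) + 243*3**s*s*(s - 3)*(s**2 + 2*s + 1) + 162*3**s*(s - 3)*(s**2 + 2*s + 1) + 162*6**s*s**2*(s - 3)*(s + 1)*log(3) - 162*6**s*s*(s - 3)*(s + 1) + 162*6**s*s*(s - 3)*(s + 1)*log(3) - 2*6**s*s*(s + 1)*(s**2 + 2*s + 1))/(54*2**s*s*(s - 3)*(s + 1)*(s**2 + 2*s + 1))
  -1 < Re(s) < 3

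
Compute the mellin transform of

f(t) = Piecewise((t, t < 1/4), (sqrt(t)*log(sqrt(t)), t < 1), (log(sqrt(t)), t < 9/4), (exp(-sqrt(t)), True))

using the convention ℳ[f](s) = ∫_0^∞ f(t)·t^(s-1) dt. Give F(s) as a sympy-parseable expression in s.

(8*2**(2*s)*s**2*(s + 1)*(4*s**2 + 4*s + 1)*uppergamma(2*s, 3/2) - 8*2**(2*s)*s**2*(s + 1) + 2*2**(2*s)*(s + 1)*(4*s**2 + 4*s + 1) + 9**s*s*(s + 1)*(-4*log(2) + 4*log(3))*(4*s**2 + 4*s + 1) - 2*9**s*(s + 1)*(4*s**2 + 4*s + 1) + 8*s**3*(s + 1)*log(2) + 4*s**2*(s + 1)*log(2) + 4*s**2*(s + 1) + s**2*(4*s**2 + 4*s + 1))/(4*2**(2*s)*s**2*(s + 1)*(4*s**2 + 4*s + 1))
  Re(s) > -1

invert the power substitution to get t**2 on [0, 1/2); t*log(t) on [1/2, 1); log(t) on [1, 3/2); …
breakpoints 1/4, 1, 9/4: one integral from each of the 4 segments
the [0, 1/4) slice contributes ∫ t·t^(s-1) dt
between 1/4 and 1 the integrand is sqrt(t)*log(sqrt(t))·t^(s-1)
segment 1 to 9/4 holds log(sqrt(t)); add its integral
for t in [9/4, ∞): the term is ∫ exp(-sqrt(t))·t^(s-1)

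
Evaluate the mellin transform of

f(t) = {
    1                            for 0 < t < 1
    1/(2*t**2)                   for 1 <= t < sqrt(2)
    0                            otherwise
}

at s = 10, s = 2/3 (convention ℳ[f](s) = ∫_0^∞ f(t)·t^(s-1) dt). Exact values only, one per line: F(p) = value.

F(10) = 83/80
F(2/3) = 15/8 - 3*2**(1/3)/16

the shared t-power comes off first: t on [0, 1); 1/(2*t) on [1, sqrt(2))
strip the shared t-power: t**2 on [0, 1); 1/2 on [1, sqrt(2))
the power substitution comes off first: t on [0, 1); 1/2 on [1, 2)
breakpoints 1: one integral from each of the 2 segments
on [0, 1) integrate f = 1 against the kernel
[1, sqrt(2)) adds the kernel integral of 1/(2*t**2)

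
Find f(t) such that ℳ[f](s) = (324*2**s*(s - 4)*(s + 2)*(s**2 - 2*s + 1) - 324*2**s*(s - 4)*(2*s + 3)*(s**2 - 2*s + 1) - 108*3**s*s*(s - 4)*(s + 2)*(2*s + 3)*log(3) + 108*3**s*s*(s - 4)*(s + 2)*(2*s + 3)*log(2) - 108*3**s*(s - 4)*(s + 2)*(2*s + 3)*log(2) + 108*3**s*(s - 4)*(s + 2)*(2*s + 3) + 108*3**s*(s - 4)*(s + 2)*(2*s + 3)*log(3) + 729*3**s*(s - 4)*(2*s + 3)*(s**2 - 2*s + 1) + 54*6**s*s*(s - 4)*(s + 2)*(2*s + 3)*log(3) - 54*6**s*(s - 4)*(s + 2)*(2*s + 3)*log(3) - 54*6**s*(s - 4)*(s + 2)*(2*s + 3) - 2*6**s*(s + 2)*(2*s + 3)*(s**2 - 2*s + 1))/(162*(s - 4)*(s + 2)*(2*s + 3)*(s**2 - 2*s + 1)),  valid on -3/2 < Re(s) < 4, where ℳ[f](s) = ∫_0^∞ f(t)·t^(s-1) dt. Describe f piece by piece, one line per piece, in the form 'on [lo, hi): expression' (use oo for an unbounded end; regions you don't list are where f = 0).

on [0, 2): sqrt(2)*t**(3/2)/4
on [2, 3): t**2/2
on [3, 6): 2*log(t/2)/t
on [6, oo): 16/t**4

invert the common scale on t to get t**(3/2) on [0, 1); 2*t**2 on [1, 3/2); log(t)/t on [3/2, 3); …
along the cuts 2, 3, 6, ℳ[f](s) splits into 4 integrals
on [0, 2) integrate f = sqrt(2)*t**(3/2)/4 against the kernel
segment 2 to 3 holds t**2/2; add its integral
over [3, 6), the kernel integral of 2*log(t/2)/t enters the sum
on [6, ∞) integrate f = 16/t**4 against the kernel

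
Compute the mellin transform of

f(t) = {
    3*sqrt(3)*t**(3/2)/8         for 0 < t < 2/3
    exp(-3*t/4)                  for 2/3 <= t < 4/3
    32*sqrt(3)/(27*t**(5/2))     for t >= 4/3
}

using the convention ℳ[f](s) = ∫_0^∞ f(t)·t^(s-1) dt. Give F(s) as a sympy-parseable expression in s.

2**s*(2*2**s*(2*s - 5)*(2*s + 3)*uppergamma(s, 1/2) - 2*2**s*(2*s - 5)*(2*s + 3)*uppergamma(s, 1) - 4*2**s*(2*s + 3) + sqrt(2)*(2*s - 5))/(2*3**s*(2*s - 5)*(2*s + 3))
  -3/2 < Re(s) < 5/2

undo the common scale on t: 3*sqrt(6)*t**(3/2)/4 on [0, 1/3); exp(-3*t/2) on [1/3, 2/3); 4*sqrt(6)/(27*t**(5/2)) on [2/3, ∞)
back out the common scale on t: t**(3/2) on [0, 1/2); exp(-t) on [1/2, 1); t**(-5/2) on [1, ∞)
summing 3 kernel integrals split by 2/3, 4/3 yields ℳ[f](s)
segment 0 to 2/3 holds 3*sqrt(3)*t**(3/2)/8; add its integral
over [2/3, 4/3), the kernel integral of exp(-3*t/4) enters the sum
on [4/3, ∞) integrate f = 32*sqrt(3)/(27*t**(5/2)) against the kernel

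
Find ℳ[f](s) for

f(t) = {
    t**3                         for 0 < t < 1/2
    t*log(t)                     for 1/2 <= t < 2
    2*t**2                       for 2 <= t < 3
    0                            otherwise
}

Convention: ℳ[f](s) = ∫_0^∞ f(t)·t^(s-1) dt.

the shared t-power comes off first: t**2 on [0, 1/2); log(t) on [1/2, 2); 2*t on [2, 3)
split f at 1/2, 2: ℳ[f](s) collects 3 kernel integrals
between 0 and 1/2 the integrand is t**3·t^(s-1)
∫ over [1/2, 2) of t*log(t)·t^(s-1) joins the sum
for t in [2, 3): the term is ∫ 2*t**2·t^(s-1)

(-64*2**(2*s)*(s + 1)**2*(s + 3) + 16*2**(2*s)*(s + 1)*(s + 2)*(s + 3)*log(2) - 16*2**(2*s)*(s + 2)*(s + 3) + 144*6**s*(s + 1)**2*(s + 3) + (s + 1)**2*(s + 2) + 4*(s + 1)*(s + 2)*(s + 3)*log(2) + 4*(s + 2)*(s + 3))/(8*2**s*(s + 1)**2*(s + 2)*(s + 3))
  Re(s) > -3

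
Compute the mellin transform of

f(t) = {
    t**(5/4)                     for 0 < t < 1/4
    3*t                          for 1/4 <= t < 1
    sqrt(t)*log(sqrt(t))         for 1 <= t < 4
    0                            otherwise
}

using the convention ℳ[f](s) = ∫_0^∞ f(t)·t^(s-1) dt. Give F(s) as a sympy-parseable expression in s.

(16*16**s*(s + 1)*(2*s + 1)*(4*s + 5)*log(2) - 16*2**(4*s)*(s + 1)*(4*s + 5) + 8*2**(2*s)*(s + 1)*(4*s + 5) + 12*2**(2*s)*(2*s + 1)**2*(4*s + 5) + 2*sqrt(2)*(s + 1)*(2*s + 1)**2 - 3*(2*s + 1)**2*(4*s + 5))/(4*2**(2*s)*(s + 1)*(2*s + 1)**2*(4*s + 5))
  Re(s) > -5/4

reversing the shared t-power: t**(3/4) on [0, 1/4); 3*sqrt(t) on [1/4, 1); log(sqrt(t)) on [1, 4)
the power substitution comes off first: t**(3/2) on [0, 1/2); 3*t on [1/2, 1); log(t) on [1, 2)
f breaks at 1/4, 1 into 3 integrals to sum
between 0 and 1/4 the integrand is t**(5/4)·t^(s-1)
for t in [1/4, 1): the term is ∫ 3*t·t^(s-1)
on [1, 4) integrate f = sqrt(t)*log(sqrt(t)) against the kernel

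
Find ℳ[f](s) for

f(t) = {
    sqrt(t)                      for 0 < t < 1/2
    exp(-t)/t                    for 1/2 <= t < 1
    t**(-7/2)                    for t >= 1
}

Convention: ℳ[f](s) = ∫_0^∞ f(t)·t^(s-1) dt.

undo the shared t-power: t**(3/2) on [0, 1/2); exp(-t) on [1/2, 1); t**(-5/2) on [1, ∞)
cuts at 1/2, 1: linearity sums the 3 kernel integrals
on [0, 1/2) integrate f = sqrt(t) against the kernel
between 1/2 and 1 the integrand is exp(-t)/t·t^(s-1)
segment [1, ∞) carries t**(-7/2); integrate it

(2**s*(2*s - 7)*(2*s + 1)*uppergamma(s - 1, 1/2) - 2**s*(2*s - 7)*(2*s + 1)*uppergamma(s - 1, 1) - 2*2**s*(2*s + 1) + sqrt(2)*(2*s - 7))/(2**s*(2*s - 7)*(2*s + 1))
  -1/2 < Re(s) < 7/2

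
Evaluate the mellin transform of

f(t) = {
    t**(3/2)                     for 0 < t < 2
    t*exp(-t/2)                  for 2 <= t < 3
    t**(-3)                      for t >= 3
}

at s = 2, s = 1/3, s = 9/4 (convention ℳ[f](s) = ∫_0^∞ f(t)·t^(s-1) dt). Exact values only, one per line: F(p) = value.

back out the shared t-power: sqrt(t) on [0, 2); exp(-t/2) on [2, 3); t**(-4) on [3, ∞)
summing 3 kernel integrals split by 2, 3 yields ℳ[f](s)
piece [0, 2): integrate t**(3/2) against the kernel
∫ t*exp(-t/2)·t^(s-1) over [2, 3)
the [3, ∞) slice contributes ∫ t**(-3)·t^(s-1) dt

F(2) = -58*exp(-3/2) + 1/3 + 16*sqrt(2)/7 + 40*exp(-1)
F(1/3) = -2*2**(1/3)*uppergamma(4/3, 3/2) + 3**(1/3)/72 + 2*2**(1/3)*uppergamma(4/3, 1) + 12*2**(5/6)/11
F(9/4) = -8*2**(1/4)*uppergamma(13/4, 3/2) + 4*3**(1/4)/9 + 32*2**(3/4)/15 + 8*2**(1/4)*uppergamma(13/4, 1)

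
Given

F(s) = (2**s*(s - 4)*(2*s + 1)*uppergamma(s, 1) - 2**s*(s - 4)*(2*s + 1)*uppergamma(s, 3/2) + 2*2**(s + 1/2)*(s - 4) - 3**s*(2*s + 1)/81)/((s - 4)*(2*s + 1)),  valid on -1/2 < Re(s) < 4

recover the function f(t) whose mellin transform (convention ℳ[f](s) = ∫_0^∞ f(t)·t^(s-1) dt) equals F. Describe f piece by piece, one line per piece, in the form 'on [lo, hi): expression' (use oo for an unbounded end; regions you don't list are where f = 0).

on [0, 2): sqrt(t)
on [2, 3): exp(-t/2)
on [3, oo): t**(-4)

breakpoints 2, 3: one integral from each of the 3 segments
segment 0 to 2 holds sqrt(t); add its integral
on [2, 3): add ∫ exp(-t/2)·t^(s-1) dt
the [3, ∞) slice contributes ∫ t**(-4)·t^(s-1) dt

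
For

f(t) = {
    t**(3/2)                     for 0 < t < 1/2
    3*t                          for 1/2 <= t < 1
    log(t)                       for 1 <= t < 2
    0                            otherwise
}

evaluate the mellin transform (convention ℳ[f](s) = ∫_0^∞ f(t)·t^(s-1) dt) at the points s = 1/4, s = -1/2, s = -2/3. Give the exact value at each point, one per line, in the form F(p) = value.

f breaks at 1/2, 1 into 3 integrals to sum
piece [0, 1/2): integrate t**(3/2) against the kernel
∫ over [1/2, 1) of 3*t·t^(s-1) joins the sum
∫ log(t)·t^(s-1) over [1, 2)

F(1/4) = -111*2**(1/4)/7 - 3*2**(3/4)/5 + 4*2**(1/4)*log(2) + 92/5
F(-1/2) = -5*sqrt(2) - sqrt(2)*log(2) + 21/2
F(-2/3) = -9*2**(2/3)/2 - 9*2**(1/3)/8 - 3*2**(1/3)*log(2)/4 + 3*2**(1/6)/5 + 45/4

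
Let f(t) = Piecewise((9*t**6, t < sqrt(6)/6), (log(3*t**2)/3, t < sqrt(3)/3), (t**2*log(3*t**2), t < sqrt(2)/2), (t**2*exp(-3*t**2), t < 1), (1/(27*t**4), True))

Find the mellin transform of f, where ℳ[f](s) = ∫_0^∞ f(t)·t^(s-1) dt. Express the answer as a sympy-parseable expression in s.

(36*2**(s/2)*(s - 4)*(s + 2)**2*(s + 6)*(4*s - (s + 2)**2 + 4)*uppergamma(s/2 + 1, 3/2) - 36*2**(s/2)*(s - 4)*(s + 2)**2*(s + 6)*(4*s - (s + 2)**2 + 4)*uppergamma(s/2 + 1, 3) + 144*2**(s/2)*(s - 4)*(s + 2)**2*(s + 6) + 144*2**(s/2)*(s - 4)*(s + 6)*(4*s - (s + 2)**2 + 4) + 3**(s/2)*(s - 4)*(s + 2)*(s + 6)*(-108*log(2) + 108*log(3))*(4*s - (s + 2)**2 + 4) - 216*3**(s/2)*(s - 4)*(s + 6)*(4*s - (s + 2)**2 + 4) - 8*6**(s/2)*(s + 2)**2*(s + 6)*(4*s - (s + 2)**2 + 4) - 72*(s - 4)*(s + 2)**3*(s + 6)*log(2) - 144*(s - 4)*(s + 2)**2*(s + 6) + 144*(s - 4)*(s + 2)**2*(s + 6)*log(2) + 9*(s - 4)*(s + 2)**2*(4*s - (s + 2)**2 + 4))/(216*6**(s/2)*(s - 4)*(s + 2)**2*(s + 6)*(4*s - (s + 2)**2 + 4))
  -6 < Re(s) < 4

back out the shared t-power: 9*t**4 on [0, sqrt(6)/6); log(3*t**2)/(3*t**2) on [sqrt(6)/6, sqrt(3)/3); log(3*t**2) on [sqrt(3)/3, sqrt(2)/2); …
undo the power substitution: 9*t**2 on [0, 1/6); log(3*t)/(3*t) on [1/6, 1/3); log(3*t) on [1/3, 1/2); …
peel off the common scale on t: t**2 on [0, 1/2); log(t)/t on [1/2, 1); log(t) on [1, 3/2); …
the 5 pieces separated at sqrt(6)/6, sqrt(3)/3, sqrt(2)/2, 1 each add one integral
∫ over [0, sqrt(6)/6) of 9*t**6·t^(s-1) joins the sum
the [sqrt(6)/6, sqrt(3)/3) slice contributes ∫ log(3*t**2)/3·t^(s-1) dt
for t in [sqrt(3)/3, sqrt(2)/2): the term is ∫ t**2*log(3*t**2)·t^(s-1)
between sqrt(2)/2 and 1 the integrand is t**2*exp(-3*t**2)·t^(s-1)
between 1 and ∞ the integrand is 1/(27*t**4)·t^(s-1)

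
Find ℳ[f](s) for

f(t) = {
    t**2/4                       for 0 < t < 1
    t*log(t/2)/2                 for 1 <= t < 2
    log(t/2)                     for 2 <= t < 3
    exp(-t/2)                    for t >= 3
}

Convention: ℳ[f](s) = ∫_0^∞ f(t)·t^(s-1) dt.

the common scale on t comes off first: t**2 on [0, 1/2); t*log(t) on [1/2, 1); log(t) on [1, 3/2); …
split f at 1, 2, 3: ℳ[f](s) collects 4 kernel integrals
∫ t**2/4·t^(s-1) over [0, 1)
between 1 and 2 the integrand is t*log(t/2)/2·t^(s-1)
over [2, 3), the kernel integral of log(t/2) enters the sum
∫ over [3, ∞) of exp(-t/2)·t^(s-1) joins the sum

(4*2**s*s**2*(s + 2)*(s**2 + 2*s + 1)*uppergamma(s, 3/2) - 4*2**s*s**2*(s + 2) + 4*2**s*(s + 2)*(s**2 + 2*s + 1) + 3**s*s*(s + 2)*(-4*log(2) + 4*log(3))*(s**2 + 2*s + 1) - 4*3**s*(s + 2)*(s**2 + 2*s + 1) + s**3*(s + 2)*log(4) + s**2*(s + 2)*log(4) + 2*s**2*(s + 2) + s**2*(s**2 + 2*s + 1))/(4*s**2*(s + 2)*(s**2 + 2*s + 1))
  Re(s) > -2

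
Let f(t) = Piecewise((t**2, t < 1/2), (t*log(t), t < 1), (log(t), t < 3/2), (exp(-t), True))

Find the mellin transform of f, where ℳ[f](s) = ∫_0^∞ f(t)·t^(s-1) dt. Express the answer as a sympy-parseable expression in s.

f breaks at 1/2, 1, 3/2 into 4 integrals to sum
the [0, 1/2) slice contributes ∫ t**2·t^(s-1) dt
for t in [1/2, 1): the term is ∫ t*log(t)·t^(s-1)
between 1 and 3/2 the integrand is log(t)·t^(s-1)
between 3/2 and ∞ the integrand is exp(-t)·t^(s-1)

(4*2**s*s**2*(s + 2)*(s**2 + 2*s + 1)*uppergamma(s, 3/2) - 4*2**s*s**2*(s + 2) + 4*2**s*(s + 2)*(s**2 + 2*s + 1) + 3**s*s*(s + 2)*(-4*log(2) + 4*log(3))*(s**2 + 2*s + 1) - 4*3**s*(s + 2)*(s**2 + 2*s + 1) + s**3*(s + 2)*log(4) + s**2*(s + 2)*log(4) + 2*s**2*(s + 2) + s**2*(s**2 + 2*s + 1))/(4*2**s*s**2*(s + 2)*(s**2 + 2*s + 1))
  Re(s) > -2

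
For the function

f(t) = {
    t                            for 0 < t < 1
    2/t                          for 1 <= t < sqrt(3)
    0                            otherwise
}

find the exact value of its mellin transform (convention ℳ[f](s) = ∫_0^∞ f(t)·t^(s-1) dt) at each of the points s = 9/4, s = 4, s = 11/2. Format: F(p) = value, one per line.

undo the power substitution: sqrt(t) on [0, 1); 2/sqrt(t) on [1, 3)
back out the shared t-power: t**(3/2) on [0, 1); 2*sqrt(t) on [1, 3)
decompose at 1; ℳ[f](s) sums the 2 pieces' integrals
segment 0 to 1 holds t; add its integral
piece [1, sqrt(3)): integrate 2/t against the kernel

F(9/4) = -84/65 + 8*3**(5/8)/5
F(4) = -7/15 + 2*sqrt(3)
F(11/2) = -34/117 + 4*3**(1/4)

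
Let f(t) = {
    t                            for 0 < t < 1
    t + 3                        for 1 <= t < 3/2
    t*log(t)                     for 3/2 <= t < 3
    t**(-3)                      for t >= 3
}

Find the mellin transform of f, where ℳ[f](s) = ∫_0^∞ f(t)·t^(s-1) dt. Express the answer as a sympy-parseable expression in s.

f breaks at 1, 3/2, 3 into 4 integrals to sum
[0, 1) adds the kernel integral of t
for t in [1, 3/2): the term is ∫ (t + 3)·t^(s-1)
on [3/2, 3): add ∫ t*log(t)·t^(s-1) dt
over [3, ∞), the kernel integral of t**(-3) enters the sum

(-162*2**s*s*(s - 3)*(s**2 + 2*s + 1) - 162*2**s*(s - 3)*(s**2 + 2*s + 1) - 81*3**s*s**2*(s - 3)*(s + 1)*log(3) + 81*3**s*s**2*(s - 3)*(s + 1)*log(2) - 81*3**s*s*(s - 3)*(s + 1)*log(3) + 81*3**s*s*(s - 3)*(s + 1)*log(2) + 81*3**s*s*(s - 3)*(s + 1) + 243*3**s*s*(s - 3)*(s**2 + 2*s + 1) + 162*3**s*(s - 3)*(s**2 + 2*s + 1) + 162*6**s*s**2*(s - 3)*(s + 1)*log(3) - 162*6**s*s*(s - 3)*(s + 1) + 162*6**s*s*(s - 3)*(s + 1)*log(3) - 2*6**s*s*(s + 1)*(s**2 + 2*s + 1))/(54*2**s*s*(s - 3)*(s + 1)*(s**2 + 2*s + 1))
  -1 < Re(s) < 3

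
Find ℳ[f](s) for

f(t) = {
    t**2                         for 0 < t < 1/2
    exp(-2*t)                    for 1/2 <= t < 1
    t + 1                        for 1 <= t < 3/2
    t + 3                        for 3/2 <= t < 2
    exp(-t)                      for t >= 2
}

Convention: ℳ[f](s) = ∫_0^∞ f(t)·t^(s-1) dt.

along the cuts 1/2, 1, 3/2, 2, ℳ[f](s) splits into 5 integrals
over [0, 1/2), the kernel integral of t**2 enters the sum
∫ over [1/2, 1) of exp(-2*t)·t^(s-1) joins the sum
[1, 3/2) adds the kernel integral of (t + 1)
∫ over [3/2, 2) of (t + 3)·t^(s-1) joins the sum
∫ over [2, ∞) of exp(-t)·t^(s-1) joins the sum

(20*2**(2*s)*s*(s + 2) + 12*2**(2*s)*(s + 2) + 4*2**s*s*(s + 1)*(s + 2)*uppergamma(s, 2) - 8*2**s*s*(s + 2) - 4*2**s*(s + 2) - 8*3**s*s*(s + 2) - 8*3**s*(s + 2) + 4*s*(s + 1)*(s + 2)*uppergamma(s, 1) - 4*s*(s + 1)*(s + 2)*uppergamma(s, 2) + s*(s + 1))/(4*2**s*s*(s + 1)*(s + 2))
  Re(s) > -2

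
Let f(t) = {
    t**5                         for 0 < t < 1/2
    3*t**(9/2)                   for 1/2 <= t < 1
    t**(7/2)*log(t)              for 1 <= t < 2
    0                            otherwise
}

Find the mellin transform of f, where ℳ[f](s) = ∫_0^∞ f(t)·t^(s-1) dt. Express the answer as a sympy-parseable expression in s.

2**(-s - 7/2)*(6*2**(s + 7/2)*(s + 7/2)**2*(2*s + 10) + 2*2**(s + 7/2)*(s + 9/2)*(2*s + 10) + 2*2**(2*s + 7)*(s + 7/2)*(s + 9/2)*(2*s + 10)*log(2) - 2*2**(2*s + 7)*(s + 9/2)*(2*s + 10) + sqrt(2)*(s + 7/2)**2*(s + 9/2) - 3*(s + 7/2)**2*(2*s + 10))/(2*(s + 7/2)**2*(s + 9/2)*(2*s + 10))
  Re(s) > -5

the shared t-power comes off first: t**4 on [0, 1/2); 3*t**(7/2) on [1/2, 1); t**(5/2)*log(t) on [1, 2)
undo the shared t-power: t**2 on [0, 1/2); 3*t**(3/2) on [1/2, 1); sqrt(t)*log(t) on [1, 2)
peel off the shared t-power: t**(3/2) on [0, 1/2); 3*t on [1/2, 1); log(t) on [1, 2)
cuts at 1/2, 1: linearity sums the 3 kernel integrals
segment [0, 1/2) carries t**5; integrate it
on [1/2, 1): add ∫ 3*t**(9/2)·t^(s-1) dt
on [1, 2): add ∫ t**(7/2)*log(t)·t^(s-1) dt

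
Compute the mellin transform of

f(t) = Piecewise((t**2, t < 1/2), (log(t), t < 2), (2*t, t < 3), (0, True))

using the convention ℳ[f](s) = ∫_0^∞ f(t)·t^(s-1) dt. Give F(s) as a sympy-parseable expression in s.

(-16*2**(2*s)*s**2*(s + 2) + 4*2**(2*s)*s*(s + 1)*(s + 2)*log(2) - 4*2**(2*s)*(s + 1)*(s + 2) + 24*6**s*s**2*(s + 2) + s**2*(s + 1) + 4*s*(s + 1)*(s + 2)*log(2) + 4*(s + 1)*(s + 2))/(4*2**s*s**2*(s + 1)*(s + 2))
  Re(s) > -2

treat the 3 regions marked off by 1/2, 2 separately and sum
between 0 and 1/2 the integrand is t**2·t^(s-1)
on [1/2, 2) integrate f = log(t) against the kernel
∫ 2*t·t^(s-1) over [2, 3)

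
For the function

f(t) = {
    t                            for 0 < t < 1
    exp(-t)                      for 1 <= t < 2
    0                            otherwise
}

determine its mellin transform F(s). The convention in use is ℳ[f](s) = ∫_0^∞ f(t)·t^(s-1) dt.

breakpoints 1: one integral from each of the 2 segments
segment 0 to 1 holds t; add its integral
segment [1, 2) carries exp(-t); integrate it

((s + 1)*uppergamma(s, 1) - (s + 1)*uppergamma(s, 2) + 1)/(s + 1)
  Re(s) > -1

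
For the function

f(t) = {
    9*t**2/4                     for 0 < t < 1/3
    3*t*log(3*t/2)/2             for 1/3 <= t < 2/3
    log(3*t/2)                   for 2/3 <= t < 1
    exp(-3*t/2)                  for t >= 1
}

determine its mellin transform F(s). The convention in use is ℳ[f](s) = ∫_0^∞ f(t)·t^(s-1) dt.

(4*2**s*s**2*(s + 2)*(s**2 + 2*s + 1)*uppergamma(s, 3/2) - 4*2**s*s**2*(s + 2) + 4*2**s*(s + 2)*(s**2 + 2*s + 1) + 3**s*s*(s + 2)*(-4*log(2) + 4*log(3))*(s**2 + 2*s + 1) - 4*3**s*(s + 2)*(s**2 + 2*s + 1) + s**3*(s + 2)*log(4) + s**2*(s + 2)*log(4) + 2*s**2*(s + 2) + s**2*(s**2 + 2*s + 1))/(4*3**s*s**2*(s + 2)*(s**2 + 2*s + 1))
  Re(s) > -2

remove the common scale on t first: t**2 on [0, 1/2); t*log(t) on [1/2, 1); log(t) on [1, 3/2); …
treat the 4 regions marked off by 1/3, 2/3, 1 separately and sum
the [0, 1/3) slice contributes ∫ 9*t**2/4·t^(s-1) dt
the [1/3, 2/3) slice contributes ∫ 3*t*log(3*t/2)/2·t^(s-1) dt
segment 2/3 to 1 holds log(3*t/2); add its integral
over [1, ∞), the kernel integral of exp(-3*t/2) enters the sum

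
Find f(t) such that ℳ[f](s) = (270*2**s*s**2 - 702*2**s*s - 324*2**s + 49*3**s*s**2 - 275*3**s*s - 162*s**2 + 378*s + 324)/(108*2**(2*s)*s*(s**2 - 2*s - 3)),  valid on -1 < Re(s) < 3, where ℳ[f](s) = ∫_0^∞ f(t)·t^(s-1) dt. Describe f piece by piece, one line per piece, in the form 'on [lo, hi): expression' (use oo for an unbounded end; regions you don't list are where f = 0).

on [0, 1/4): 2*t
on [1/4, 1/2): 4*t + 1
on [1/2, 3/4): t
on [3/4, oo): 1/(8*t**3)

remove the common scale on t first: t on [0, 1/2); 2*t + 1 on [1/2, 1); t/2 on [1, 3/2); …
summing 4 kernel integrals split by 1/4, 1/2, 3/4 yields ℳ[f](s)
[0, 1/4) adds the kernel integral of 2*t
∫ over [1/4, 1/2) of (4*t + 1)·t^(s-1) joins the sum
segment [1/2, 3/4) carries t; integrate it
[3/4, ∞) adds the kernel integral of 1/(8*t**3)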